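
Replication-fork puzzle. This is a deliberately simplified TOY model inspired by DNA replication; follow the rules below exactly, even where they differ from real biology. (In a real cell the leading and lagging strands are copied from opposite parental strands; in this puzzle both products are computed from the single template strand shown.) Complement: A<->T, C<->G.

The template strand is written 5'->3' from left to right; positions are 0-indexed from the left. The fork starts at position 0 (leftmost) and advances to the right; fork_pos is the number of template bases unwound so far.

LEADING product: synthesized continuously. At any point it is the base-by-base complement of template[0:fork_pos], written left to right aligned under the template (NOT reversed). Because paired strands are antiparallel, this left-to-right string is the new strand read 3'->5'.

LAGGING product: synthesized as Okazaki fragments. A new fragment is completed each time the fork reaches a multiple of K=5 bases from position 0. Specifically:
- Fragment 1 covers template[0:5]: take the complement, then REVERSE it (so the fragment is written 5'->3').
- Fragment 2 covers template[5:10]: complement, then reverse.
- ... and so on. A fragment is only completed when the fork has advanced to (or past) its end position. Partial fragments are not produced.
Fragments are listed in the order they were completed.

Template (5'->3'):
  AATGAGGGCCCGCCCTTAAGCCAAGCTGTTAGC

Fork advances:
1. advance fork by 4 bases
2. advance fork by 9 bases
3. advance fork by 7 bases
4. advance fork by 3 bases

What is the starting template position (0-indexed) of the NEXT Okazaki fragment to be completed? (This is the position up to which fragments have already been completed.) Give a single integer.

Step 1: advance 4 -> fork_pos = 0 + 4 = 4. Next multiple of 5 is 5 (not reached); still 0 fragment(s).
Step 2: advance 9 -> fork_pos = 4 + 9 = 13. Reached multiple(s) of 5: 5, 10 -> fragments 1-2 completed (2 total).
Step 3: advance 7 -> fork_pos = 13 + 7 = 20. Reached multiple(s) of 5: 15, 20 -> fragments 3-4 completed (4 total).
Step 4: advance 3 -> fork_pos = 20 + 3 = 23. Next multiple of 5 is 25 (not reached); still 4 fragment(s).
4 fragment(s) completed, covering template[0:20] (4 x 5 = 20). The next fragment, fragment 5, covers template[20:25], so it starts at position 20.

Answer: 20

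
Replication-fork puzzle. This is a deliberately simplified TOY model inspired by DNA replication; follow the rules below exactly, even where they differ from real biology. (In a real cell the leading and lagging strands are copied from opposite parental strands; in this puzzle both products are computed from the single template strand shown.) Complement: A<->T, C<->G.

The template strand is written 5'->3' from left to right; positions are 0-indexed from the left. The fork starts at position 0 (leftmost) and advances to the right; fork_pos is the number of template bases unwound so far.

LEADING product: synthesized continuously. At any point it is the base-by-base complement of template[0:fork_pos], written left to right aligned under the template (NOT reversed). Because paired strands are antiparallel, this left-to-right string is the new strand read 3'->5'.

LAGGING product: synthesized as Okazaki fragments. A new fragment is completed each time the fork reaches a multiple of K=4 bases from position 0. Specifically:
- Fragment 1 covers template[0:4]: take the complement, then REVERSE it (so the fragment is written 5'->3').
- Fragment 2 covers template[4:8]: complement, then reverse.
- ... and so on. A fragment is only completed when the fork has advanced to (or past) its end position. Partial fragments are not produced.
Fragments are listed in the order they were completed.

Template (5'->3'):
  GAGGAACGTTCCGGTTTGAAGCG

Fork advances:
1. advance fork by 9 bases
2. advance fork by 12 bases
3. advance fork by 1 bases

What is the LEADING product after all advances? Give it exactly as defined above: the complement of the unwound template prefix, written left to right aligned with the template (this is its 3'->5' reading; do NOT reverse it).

Step 1: advance 9 -> fork_pos = 0 + 9 = 9.
Step 2: advance 12 -> fork_pos = 9 + 12 = 21.
Step 3: advance 1 -> fork_pos = 21 + 1 = 22.
Unwound prefix: template[0:22] = GAGGAACGTTCCGGTTTGAAGC
Complement it base by base (A<->T, C<->G), keeping left-to-right order:
  [0:5] GAGGA -> CTCCT
  [5:10] ACGTT -> TGCAA
  [10:15] CCGGT -> GGCCA
  [15:20] TTGAA -> AACTT
  [20:22] GC -> CG
Concatenate: CTCCTTGCAAGGCCAAACTTCG (length 22; written aligned with the template, i.e. 3'->5').

Answer: CTCCTTGCAAGGCCAAACTTCG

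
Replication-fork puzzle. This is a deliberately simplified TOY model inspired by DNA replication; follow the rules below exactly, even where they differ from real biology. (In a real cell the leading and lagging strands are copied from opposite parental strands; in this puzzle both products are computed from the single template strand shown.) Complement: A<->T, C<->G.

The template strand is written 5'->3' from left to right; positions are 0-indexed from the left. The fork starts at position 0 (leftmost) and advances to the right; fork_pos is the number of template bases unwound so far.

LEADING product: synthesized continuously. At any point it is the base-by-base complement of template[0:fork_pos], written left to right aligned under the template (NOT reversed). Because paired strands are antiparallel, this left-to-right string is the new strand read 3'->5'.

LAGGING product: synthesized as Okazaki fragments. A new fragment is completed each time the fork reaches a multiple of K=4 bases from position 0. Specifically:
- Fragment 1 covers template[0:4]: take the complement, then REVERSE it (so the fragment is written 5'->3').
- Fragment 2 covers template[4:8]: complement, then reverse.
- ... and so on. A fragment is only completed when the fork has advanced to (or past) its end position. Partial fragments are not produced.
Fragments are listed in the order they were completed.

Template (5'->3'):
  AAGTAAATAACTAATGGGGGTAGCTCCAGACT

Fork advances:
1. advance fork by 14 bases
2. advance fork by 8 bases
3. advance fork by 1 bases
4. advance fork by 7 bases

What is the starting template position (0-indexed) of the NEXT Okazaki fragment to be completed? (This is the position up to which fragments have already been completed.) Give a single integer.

Answer: 28

Derivation:
Step 1: advance 14 -> fork_pos = 0 + 14 = 14. Reached multiple(s) of 4: 4, 8, 12 -> fragments 1-3 completed (3 total).
Step 2: advance 8 -> fork_pos = 14 + 8 = 22. Reached multiple(s) of 4: 16, 20 -> fragments 4-5 completed (5 total).
Step 3: advance 1 -> fork_pos = 22 + 1 = 23. Next multiple of 4 is 24 (not reached); still 5 fragment(s).
Step 4: advance 7 -> fork_pos = 23 + 7 = 30. Reached multiple(s) of 4: 24, 28 -> fragments 6-7 completed (7 total).
7 fragment(s) completed, covering template[0:28] (7 x 4 = 28). The next fragment, fragment 8, covers template[28:32], so it starts at position 28.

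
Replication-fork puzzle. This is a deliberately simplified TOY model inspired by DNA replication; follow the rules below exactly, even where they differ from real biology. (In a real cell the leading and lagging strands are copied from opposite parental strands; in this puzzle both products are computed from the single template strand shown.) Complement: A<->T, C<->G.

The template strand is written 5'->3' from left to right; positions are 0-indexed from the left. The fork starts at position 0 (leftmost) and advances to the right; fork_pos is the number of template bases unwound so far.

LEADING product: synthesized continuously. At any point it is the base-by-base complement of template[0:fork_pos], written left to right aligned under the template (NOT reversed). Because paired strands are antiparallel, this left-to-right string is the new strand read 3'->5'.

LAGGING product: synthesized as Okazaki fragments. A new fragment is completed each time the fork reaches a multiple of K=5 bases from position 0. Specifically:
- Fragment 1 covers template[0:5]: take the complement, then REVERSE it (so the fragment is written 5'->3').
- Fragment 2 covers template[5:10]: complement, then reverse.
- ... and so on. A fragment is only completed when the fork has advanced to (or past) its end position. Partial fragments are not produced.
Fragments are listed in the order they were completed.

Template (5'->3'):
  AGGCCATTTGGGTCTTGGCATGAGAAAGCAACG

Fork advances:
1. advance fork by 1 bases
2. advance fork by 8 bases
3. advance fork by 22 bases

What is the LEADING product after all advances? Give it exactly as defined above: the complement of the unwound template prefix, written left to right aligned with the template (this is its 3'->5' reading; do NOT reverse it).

Answer: TCCGGTAAACCCAGAACCGTACTCTTTCGTT

Derivation:
Step 1: advance 1 -> fork_pos = 0 + 1 = 1.
Step 2: advance 8 -> fork_pos = 1 + 8 = 9.
Step 3: advance 22 -> fork_pos = 9 + 22 = 31.
Unwound prefix: template[0:31] = AGGCCATTTGGGTCTTGGCATGAGAAAGCAA
Complement it base by base (A<->T, C<->G), keeping left-to-right order:
  [0:5] AGGCC -> TCCGG
  [5:10] ATTTG -> TAAAC
  [10:15] GGTCT -> CCAGA
  [15:20] TGGCA -> ACCGT
  [20:25] TGAGA -> ACTCT
  [25:30] AAGCA -> TTCGT
  [30:31] A -> T
Concatenate: TCCGGTAAACCCAGAACCGTACTCTTTCGTT (length 31; written aligned with the template, i.e. 3'->5').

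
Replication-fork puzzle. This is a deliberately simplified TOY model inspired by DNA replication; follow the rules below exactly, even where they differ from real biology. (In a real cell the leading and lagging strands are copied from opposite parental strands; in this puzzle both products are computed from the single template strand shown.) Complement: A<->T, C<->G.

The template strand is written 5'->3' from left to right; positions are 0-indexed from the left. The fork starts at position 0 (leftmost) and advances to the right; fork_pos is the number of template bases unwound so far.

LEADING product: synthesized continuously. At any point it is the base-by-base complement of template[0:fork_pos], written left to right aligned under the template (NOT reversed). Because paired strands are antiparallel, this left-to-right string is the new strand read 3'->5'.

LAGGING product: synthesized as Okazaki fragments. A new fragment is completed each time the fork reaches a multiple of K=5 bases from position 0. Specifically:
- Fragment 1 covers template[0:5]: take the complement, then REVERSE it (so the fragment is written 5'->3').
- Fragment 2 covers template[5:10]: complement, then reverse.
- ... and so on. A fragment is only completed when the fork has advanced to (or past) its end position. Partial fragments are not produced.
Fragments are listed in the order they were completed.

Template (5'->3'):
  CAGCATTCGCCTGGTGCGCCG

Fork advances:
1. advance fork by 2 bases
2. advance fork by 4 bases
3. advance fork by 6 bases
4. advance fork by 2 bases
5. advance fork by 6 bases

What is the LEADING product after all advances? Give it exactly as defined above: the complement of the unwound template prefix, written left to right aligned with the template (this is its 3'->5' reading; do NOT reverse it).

Step 1: advance 2 -> fork_pos = 0 + 2 = 2.
Step 2: advance 4 -> fork_pos = 2 + 4 = 6.
Step 3: advance 6 -> fork_pos = 6 + 6 = 12.
Step 4: advance 2 -> fork_pos = 12 + 2 = 14.
Step 5: advance 6 -> fork_pos = 14 + 6 = 20.
Unwound prefix: template[0:20] = CAGCATTCGCCTGGTGCGCC
Complement it base by base (A<->T, C<->G), keeping left-to-right order:
  [0:5] CAGCA -> GTCGT
  [5:10] TTCGC -> AAGCG
  [10:15] CTGGT -> GACCA
  [15:20] GCGCC -> CGCGG
Concatenate: GTCGTAAGCGGACCACGCGG (length 20; written aligned with the template, i.e. 3'->5').

Answer: GTCGTAAGCGGACCACGCGG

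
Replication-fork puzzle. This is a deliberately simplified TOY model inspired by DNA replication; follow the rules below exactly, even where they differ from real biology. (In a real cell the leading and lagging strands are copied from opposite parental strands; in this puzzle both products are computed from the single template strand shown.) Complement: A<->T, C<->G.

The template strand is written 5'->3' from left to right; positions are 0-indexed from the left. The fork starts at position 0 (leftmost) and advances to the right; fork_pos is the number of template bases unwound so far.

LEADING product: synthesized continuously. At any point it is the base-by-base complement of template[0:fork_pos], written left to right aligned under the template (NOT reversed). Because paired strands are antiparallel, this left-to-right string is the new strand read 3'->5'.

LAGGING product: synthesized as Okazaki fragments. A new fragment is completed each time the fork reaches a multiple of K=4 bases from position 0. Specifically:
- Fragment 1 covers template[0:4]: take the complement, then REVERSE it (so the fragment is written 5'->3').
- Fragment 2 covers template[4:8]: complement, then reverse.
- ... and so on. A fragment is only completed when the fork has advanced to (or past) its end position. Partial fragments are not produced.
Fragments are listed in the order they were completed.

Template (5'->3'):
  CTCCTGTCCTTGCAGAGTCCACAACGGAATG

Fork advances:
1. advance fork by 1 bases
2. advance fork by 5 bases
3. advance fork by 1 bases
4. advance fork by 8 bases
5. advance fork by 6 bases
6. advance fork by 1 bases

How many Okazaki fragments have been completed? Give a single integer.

Step 1: advance 1 -> fork_pos = 0 + 1 = 1. Next multiple of 4 is 4 (not reached); still 0 fragment(s).
Step 2: advance 5 -> fork_pos = 1 + 5 = 6. Reached multiple(s) of 4: 4 -> fragment 1 completed (1 total).
Step 3: advance 1 -> fork_pos = 6 + 1 = 7. Next multiple of 4 is 8 (not reached); still 1 fragment(s).
Step 4: advance 8 -> fork_pos = 7 + 8 = 15. Reached multiple(s) of 4: 8, 12 -> fragments 2-3 completed (3 total).
Step 5: advance 6 -> fork_pos = 15 + 6 = 21. Reached multiple(s) of 4: 16, 20 -> fragments 4-5 completed (5 total).
Step 6: advance 1 -> fork_pos = 21 + 1 = 22. Next multiple of 4 is 24 (not reached); still 5 fragment(s).
Check: final fork_pos = 22; the multiples of 4 that are <= 22 are 4..20 -> 22 // 4 = 5 completed fragment(s).

Answer: 5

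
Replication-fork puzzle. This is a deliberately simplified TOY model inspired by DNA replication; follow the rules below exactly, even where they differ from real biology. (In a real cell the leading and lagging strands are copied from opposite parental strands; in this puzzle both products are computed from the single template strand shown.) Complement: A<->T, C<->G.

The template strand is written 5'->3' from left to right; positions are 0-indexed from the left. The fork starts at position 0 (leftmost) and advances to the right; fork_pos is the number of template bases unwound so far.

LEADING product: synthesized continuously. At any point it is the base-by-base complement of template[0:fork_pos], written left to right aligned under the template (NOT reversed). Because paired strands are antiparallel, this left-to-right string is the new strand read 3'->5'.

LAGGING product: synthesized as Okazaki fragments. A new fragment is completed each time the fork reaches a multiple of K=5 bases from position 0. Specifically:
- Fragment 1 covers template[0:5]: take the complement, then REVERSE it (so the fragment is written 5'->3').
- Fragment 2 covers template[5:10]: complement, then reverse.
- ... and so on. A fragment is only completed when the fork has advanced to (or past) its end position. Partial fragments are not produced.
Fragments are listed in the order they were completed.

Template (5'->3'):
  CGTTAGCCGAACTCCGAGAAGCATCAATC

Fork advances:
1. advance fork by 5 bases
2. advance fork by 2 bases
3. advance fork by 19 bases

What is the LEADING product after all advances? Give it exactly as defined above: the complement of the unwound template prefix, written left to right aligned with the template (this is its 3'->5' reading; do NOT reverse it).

Answer: GCAATCGGCTTGAGGCTCTTCGTAGT

Derivation:
Step 1: advance 5 -> fork_pos = 0 + 5 = 5.
Step 2: advance 2 -> fork_pos = 5 + 2 = 7.
Step 3: advance 19 -> fork_pos = 7 + 19 = 26.
Unwound prefix: template[0:26] = CGTTAGCCGAACTCCGAGAAGCATCA
Complement it base by base (A<->T, C<->G), keeping left-to-right order:
  [0:5] CGTTA -> GCAAT
  [5:10] GCCGA -> CGGCT
  [10:15] ACTCC -> TGAGG
  [15:20] GAGAA -> CTCTT
  [20:25] GCATC -> CGTAG
  [25:26] A -> T
Concatenate: GCAATCGGCTTGAGGCTCTTCGTAGT (length 26; written aligned with the template, i.e. 3'->5').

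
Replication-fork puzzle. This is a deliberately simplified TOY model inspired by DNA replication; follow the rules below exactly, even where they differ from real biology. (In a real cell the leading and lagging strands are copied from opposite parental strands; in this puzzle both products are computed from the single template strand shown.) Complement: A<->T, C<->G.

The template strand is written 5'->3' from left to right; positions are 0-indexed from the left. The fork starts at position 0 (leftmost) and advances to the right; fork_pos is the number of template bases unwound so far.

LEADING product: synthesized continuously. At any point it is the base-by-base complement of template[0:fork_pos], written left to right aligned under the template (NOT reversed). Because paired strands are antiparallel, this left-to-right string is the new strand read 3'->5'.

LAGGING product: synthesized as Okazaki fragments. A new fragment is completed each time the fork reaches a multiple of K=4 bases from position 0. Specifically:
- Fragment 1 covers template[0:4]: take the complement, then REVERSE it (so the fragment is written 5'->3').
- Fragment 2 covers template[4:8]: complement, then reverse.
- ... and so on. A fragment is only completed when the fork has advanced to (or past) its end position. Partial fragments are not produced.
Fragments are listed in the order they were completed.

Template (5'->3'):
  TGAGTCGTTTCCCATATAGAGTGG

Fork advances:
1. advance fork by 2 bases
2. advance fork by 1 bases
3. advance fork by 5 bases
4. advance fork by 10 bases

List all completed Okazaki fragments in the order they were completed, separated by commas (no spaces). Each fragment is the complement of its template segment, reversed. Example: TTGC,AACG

Answer: CTCA,ACGA,GGAA,TATG

Derivation:
Step 1: advance 2 -> fork_pos = 0 + 2 = 2. Next multiple of 4 is 4 (not reached); still 0 fragment(s).
Step 2: advance 1 -> fork_pos = 2 + 1 = 3. Next multiple of 4 is 4 (not reached); still 0 fragment(s).
Step 3: advance 5 -> fork_pos = 3 + 5 = 8. Reached multiple(s) of 4: 4, 8 -> fragments 1-2 completed (2 total).
Step 4: advance 10 -> fork_pos = 8 + 10 = 18. Reached multiple(s) of 4: 12, 16 -> fragments 3-4 completed (4 total).
Final fork_pos = 18, so 4 fragment(s) are complete. Build each: template segment -> complement -> reverse.
Fragment 1: template[0:4] = TGAG -> complement ACTC -> reversed CTCA
Fragment 2: template[4:8] = TCGT -> complement AGCA -> reversed ACGA
Fragment 3: template[8:12] = TTCC -> complement AAGG -> reversed GGAA
Fragment 4: template[12:16] = CATA -> complement GTAT -> reversed TATG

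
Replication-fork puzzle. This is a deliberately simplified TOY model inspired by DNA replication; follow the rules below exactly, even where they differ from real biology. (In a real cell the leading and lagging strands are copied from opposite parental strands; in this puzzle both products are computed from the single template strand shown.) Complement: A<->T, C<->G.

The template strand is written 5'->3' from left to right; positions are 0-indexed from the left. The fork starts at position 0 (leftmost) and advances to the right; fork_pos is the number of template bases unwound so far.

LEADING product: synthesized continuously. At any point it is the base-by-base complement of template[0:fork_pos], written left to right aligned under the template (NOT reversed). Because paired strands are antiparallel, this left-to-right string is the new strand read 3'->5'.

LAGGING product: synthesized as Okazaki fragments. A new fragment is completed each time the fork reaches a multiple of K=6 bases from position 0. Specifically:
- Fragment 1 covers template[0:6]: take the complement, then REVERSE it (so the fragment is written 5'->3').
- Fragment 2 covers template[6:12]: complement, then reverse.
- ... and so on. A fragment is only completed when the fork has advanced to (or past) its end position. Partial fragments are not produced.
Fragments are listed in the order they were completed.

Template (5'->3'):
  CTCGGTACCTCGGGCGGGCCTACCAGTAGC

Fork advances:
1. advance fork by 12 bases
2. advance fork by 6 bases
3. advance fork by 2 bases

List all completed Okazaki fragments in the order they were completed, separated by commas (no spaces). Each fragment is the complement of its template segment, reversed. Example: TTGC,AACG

Answer: ACCGAG,CGAGGT,CCCGCC

Derivation:
Step 1: advance 12 -> fork_pos = 0 + 12 = 12. Reached multiple(s) of 6: 6, 12 -> fragments 1-2 completed (2 total).
Step 2: advance 6 -> fork_pos = 12 + 6 = 18. Reached multiple(s) of 6: 18 -> fragment 3 completed (3 total).
Step 3: advance 2 -> fork_pos = 18 + 2 = 20. Next multiple of 6 is 24 (not reached); still 3 fragment(s).
Final fork_pos = 20, so 3 fragment(s) are complete. Build each: template segment -> complement -> reverse.
Fragment 1: template[0:6] = CTCGGT -> complement GAGCCA -> reversed ACCGAG
Fragment 2: template[6:12] = ACCTCG -> complement TGGAGC -> reversed CGAGGT
Fragment 3: template[12:18] = GGCGGG -> complement CCGCCC -> reversed CCCGCC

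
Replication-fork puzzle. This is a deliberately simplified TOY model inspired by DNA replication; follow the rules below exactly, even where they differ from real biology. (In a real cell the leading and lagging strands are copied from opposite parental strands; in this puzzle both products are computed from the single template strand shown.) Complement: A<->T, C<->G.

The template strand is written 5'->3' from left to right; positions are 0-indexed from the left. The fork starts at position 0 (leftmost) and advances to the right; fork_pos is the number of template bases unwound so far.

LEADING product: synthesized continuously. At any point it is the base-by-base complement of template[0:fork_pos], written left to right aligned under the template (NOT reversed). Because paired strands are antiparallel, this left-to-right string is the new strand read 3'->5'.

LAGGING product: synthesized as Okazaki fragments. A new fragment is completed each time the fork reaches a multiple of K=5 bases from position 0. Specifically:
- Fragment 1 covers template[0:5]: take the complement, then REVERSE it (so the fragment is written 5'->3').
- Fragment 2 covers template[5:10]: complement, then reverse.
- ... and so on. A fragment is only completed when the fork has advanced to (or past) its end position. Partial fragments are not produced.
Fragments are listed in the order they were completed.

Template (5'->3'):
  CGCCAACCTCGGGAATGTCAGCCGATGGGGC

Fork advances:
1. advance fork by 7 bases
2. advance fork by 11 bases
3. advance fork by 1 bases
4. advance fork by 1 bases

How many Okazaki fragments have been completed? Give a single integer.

Step 1: advance 7 -> fork_pos = 0 + 7 = 7. Reached multiple(s) of 5: 5 -> fragment 1 completed (1 total).
Step 2: advance 11 -> fork_pos = 7 + 11 = 18. Reached multiple(s) of 5: 10, 15 -> fragments 2-3 completed (3 total).
Step 3: advance 1 -> fork_pos = 18 + 1 = 19. Next multiple of 5 is 20 (not reached); still 3 fragment(s).
Step 4: advance 1 -> fork_pos = 19 + 1 = 20. Reached multiple(s) of 5: 20 -> fragment 4 completed (4 total).
Check: final fork_pos = 20; the multiples of 5 that are <= 20 are 5..20 -> 20 // 5 = 4 completed fragment(s).

Answer: 4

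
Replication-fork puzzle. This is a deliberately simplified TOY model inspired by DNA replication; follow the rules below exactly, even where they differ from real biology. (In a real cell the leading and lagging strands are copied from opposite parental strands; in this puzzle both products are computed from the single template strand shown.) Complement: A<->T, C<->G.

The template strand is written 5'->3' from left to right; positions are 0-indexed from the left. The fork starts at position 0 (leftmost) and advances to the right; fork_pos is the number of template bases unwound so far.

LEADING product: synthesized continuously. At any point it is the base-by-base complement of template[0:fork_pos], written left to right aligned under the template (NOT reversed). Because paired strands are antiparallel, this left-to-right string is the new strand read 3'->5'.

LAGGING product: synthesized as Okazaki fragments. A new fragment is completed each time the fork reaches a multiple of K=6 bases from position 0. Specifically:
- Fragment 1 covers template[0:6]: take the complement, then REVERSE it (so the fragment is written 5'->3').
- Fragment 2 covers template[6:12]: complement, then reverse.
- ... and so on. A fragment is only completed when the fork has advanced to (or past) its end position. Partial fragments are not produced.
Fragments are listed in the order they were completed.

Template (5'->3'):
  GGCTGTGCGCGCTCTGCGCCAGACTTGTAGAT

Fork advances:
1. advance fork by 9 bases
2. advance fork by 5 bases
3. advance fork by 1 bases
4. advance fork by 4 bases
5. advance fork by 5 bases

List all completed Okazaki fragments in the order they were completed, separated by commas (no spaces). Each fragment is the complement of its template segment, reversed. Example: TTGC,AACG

Step 1: advance 9 -> fork_pos = 0 + 9 = 9. Reached multiple(s) of 6: 6 -> fragment 1 completed (1 total).
Step 2: advance 5 -> fork_pos = 9 + 5 = 14. Reached multiple(s) of 6: 12 -> fragment 2 completed (2 total).
Step 3: advance 1 -> fork_pos = 14 + 1 = 15. Next multiple of 6 is 18 (not reached); still 2 fragment(s).
Step 4: advance 4 -> fork_pos = 15 + 4 = 19. Reached multiple(s) of 6: 18 -> fragment 3 completed (3 total).
Step 5: advance 5 -> fork_pos = 19 + 5 = 24. Reached multiple(s) of 6: 24 -> fragment 4 completed (4 total).
Final fork_pos = 24, so 4 fragment(s) are complete. Build each: template segment -> complement -> reverse.
Fragment 1: template[0:6] = GGCTGT -> complement CCGACA -> reversed ACAGCC
Fragment 2: template[6:12] = GCGCGC -> complement CGCGCG -> reversed GCGCGC
Fragment 3: template[12:18] = TCTGCG -> complement AGACGC -> reversed CGCAGA
Fragment 4: template[18:24] = CCAGAC -> complement GGTCTG -> reversed GTCTGG

Answer: ACAGCC,GCGCGC,CGCAGA,GTCTGG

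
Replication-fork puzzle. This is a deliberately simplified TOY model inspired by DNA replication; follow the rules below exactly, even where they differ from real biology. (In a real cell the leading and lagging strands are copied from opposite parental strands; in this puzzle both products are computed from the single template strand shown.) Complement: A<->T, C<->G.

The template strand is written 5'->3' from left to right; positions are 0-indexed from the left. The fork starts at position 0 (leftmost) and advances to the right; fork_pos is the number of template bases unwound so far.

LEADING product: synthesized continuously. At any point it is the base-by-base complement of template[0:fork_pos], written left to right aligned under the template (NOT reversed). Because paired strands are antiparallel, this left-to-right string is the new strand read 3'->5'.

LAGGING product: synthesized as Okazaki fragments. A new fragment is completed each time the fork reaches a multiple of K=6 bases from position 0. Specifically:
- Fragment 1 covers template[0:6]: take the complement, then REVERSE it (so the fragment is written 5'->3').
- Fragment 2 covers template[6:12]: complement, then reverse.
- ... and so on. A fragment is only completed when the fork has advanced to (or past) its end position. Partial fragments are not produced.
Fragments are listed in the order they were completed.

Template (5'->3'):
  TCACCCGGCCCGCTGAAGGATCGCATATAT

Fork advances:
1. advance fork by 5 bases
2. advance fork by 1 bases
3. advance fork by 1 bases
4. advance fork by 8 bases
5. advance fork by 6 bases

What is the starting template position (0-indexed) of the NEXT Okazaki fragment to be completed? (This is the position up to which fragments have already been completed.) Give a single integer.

Step 1: advance 5 -> fork_pos = 0 + 5 = 5. Next multiple of 6 is 6 (not reached); still 0 fragment(s).
Step 2: advance 1 -> fork_pos = 5 + 1 = 6. Reached multiple(s) of 6: 6 -> fragment 1 completed (1 total).
Step 3: advance 1 -> fork_pos = 6 + 1 = 7. Next multiple of 6 is 12 (not reached); still 1 fragment(s).
Step 4: advance 8 -> fork_pos = 7 + 8 = 15. Reached multiple(s) of 6: 12 -> fragment 2 completed (2 total).
Step 5: advance 6 -> fork_pos = 15 + 6 = 21. Reached multiple(s) of 6: 18 -> fragment 3 completed (3 total).
3 fragment(s) completed, covering template[0:18] (3 x 6 = 18). The next fragment, fragment 4, covers template[18:24], so it starts at position 18.

Answer: 18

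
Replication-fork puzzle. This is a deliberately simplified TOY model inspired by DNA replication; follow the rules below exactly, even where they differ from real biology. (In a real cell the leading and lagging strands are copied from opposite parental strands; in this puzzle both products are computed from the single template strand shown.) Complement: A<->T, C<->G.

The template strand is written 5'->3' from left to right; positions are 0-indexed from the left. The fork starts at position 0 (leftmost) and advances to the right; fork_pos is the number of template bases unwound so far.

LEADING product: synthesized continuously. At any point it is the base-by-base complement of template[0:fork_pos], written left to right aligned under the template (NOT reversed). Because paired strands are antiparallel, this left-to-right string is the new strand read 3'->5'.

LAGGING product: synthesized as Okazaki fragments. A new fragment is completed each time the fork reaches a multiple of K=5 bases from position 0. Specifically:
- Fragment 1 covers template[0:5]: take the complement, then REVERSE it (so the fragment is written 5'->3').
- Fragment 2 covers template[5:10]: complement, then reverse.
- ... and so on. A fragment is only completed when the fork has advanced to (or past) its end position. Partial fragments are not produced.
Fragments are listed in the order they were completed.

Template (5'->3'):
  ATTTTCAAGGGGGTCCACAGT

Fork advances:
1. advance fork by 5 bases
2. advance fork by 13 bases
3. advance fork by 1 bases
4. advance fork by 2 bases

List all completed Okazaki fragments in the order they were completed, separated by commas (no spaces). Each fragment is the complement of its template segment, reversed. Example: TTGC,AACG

Answer: AAAAT,CCTTG,GACCC,CTGTG

Derivation:
Step 1: advance 5 -> fork_pos = 0 + 5 = 5. Reached multiple(s) of 5: 5 -> fragment 1 completed (1 total).
Step 2: advance 13 -> fork_pos = 5 + 13 = 18. Reached multiple(s) of 5: 10, 15 -> fragments 2-3 completed (3 total).
Step 3: advance 1 -> fork_pos = 18 + 1 = 19. Next multiple of 5 is 20 (not reached); still 3 fragment(s).
Step 4: advance 2 -> fork_pos = 19 + 2 = 21. Reached multiple(s) of 5: 20 -> fragment 4 completed (4 total).
Final fork_pos = 21, so 4 fragment(s) are complete. Build each: template segment -> complement -> reverse.
Fragment 1: template[0:5] = ATTTT -> complement TAAAA -> reversed AAAAT
Fragment 2: template[5:10] = CAAGG -> complement GTTCC -> reversed CCTTG
Fragment 3: template[10:15] = GGGTC -> complement CCCAG -> reversed GACCC
Fragment 4: template[15:20] = CACAG -> complement GTGTC -> reversed CTGTG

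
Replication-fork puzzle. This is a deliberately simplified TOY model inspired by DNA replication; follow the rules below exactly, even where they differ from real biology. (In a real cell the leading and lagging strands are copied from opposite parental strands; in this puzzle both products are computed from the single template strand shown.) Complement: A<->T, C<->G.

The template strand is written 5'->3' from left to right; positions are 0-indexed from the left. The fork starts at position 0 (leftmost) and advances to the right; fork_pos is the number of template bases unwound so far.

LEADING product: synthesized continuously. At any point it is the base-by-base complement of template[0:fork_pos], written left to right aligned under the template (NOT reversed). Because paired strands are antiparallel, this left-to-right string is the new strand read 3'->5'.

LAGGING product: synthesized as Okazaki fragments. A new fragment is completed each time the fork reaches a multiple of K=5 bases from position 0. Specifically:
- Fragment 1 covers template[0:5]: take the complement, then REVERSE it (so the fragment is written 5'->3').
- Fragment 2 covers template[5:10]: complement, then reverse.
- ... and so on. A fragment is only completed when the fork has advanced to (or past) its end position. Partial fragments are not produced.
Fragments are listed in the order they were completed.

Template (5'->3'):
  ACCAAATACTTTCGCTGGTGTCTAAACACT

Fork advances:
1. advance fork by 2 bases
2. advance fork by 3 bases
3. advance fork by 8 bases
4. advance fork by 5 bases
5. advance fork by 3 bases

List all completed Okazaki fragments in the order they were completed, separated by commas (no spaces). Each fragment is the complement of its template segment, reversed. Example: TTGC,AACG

Answer: TTGGT,AGTAT,GCGAA,CACCA

Derivation:
Step 1: advance 2 -> fork_pos = 0 + 2 = 2. Next multiple of 5 is 5 (not reached); still 0 fragment(s).
Step 2: advance 3 -> fork_pos = 2 + 3 = 5. Reached multiple(s) of 5: 5 -> fragment 1 completed (1 total).
Step 3: advance 8 -> fork_pos = 5 + 8 = 13. Reached multiple(s) of 5: 10 -> fragment 2 completed (2 total).
Step 4: advance 5 -> fork_pos = 13 + 5 = 18. Reached multiple(s) of 5: 15 -> fragment 3 completed (3 total).
Step 5: advance 3 -> fork_pos = 18 + 3 = 21. Reached multiple(s) of 5: 20 -> fragment 4 completed (4 total).
Final fork_pos = 21, so 4 fragment(s) are complete. Build each: template segment -> complement -> reverse.
Fragment 1: template[0:5] = ACCAA -> complement TGGTT -> reversed TTGGT
Fragment 2: template[5:10] = ATACT -> complement TATGA -> reversed AGTAT
Fragment 3: template[10:15] = TTCGC -> complement AAGCG -> reversed GCGAA
Fragment 4: template[15:20] = TGGTG -> complement ACCAC -> reversed CACCA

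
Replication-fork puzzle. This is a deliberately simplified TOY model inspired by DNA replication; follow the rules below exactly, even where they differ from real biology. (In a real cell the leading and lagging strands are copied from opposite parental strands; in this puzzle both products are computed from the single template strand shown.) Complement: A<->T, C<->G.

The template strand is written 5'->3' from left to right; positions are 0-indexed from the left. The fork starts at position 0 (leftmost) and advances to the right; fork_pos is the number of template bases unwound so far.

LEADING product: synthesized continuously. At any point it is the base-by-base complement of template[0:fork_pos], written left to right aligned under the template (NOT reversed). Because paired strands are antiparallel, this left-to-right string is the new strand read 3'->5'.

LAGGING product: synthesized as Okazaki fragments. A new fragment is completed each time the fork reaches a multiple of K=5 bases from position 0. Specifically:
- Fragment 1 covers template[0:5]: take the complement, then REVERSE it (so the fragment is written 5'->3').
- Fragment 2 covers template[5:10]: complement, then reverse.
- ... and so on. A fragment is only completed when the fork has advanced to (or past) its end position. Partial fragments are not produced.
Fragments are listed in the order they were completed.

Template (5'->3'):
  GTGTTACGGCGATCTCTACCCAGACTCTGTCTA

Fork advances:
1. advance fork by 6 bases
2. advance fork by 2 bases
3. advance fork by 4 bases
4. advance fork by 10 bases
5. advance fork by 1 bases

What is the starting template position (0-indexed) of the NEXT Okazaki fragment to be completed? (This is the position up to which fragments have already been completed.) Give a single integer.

Answer: 20

Derivation:
Step 1: advance 6 -> fork_pos = 0 + 6 = 6. Reached multiple(s) of 5: 5 -> fragment 1 completed (1 total).
Step 2: advance 2 -> fork_pos = 6 + 2 = 8. Next multiple of 5 is 10 (not reached); still 1 fragment(s).
Step 3: advance 4 -> fork_pos = 8 + 4 = 12. Reached multiple(s) of 5: 10 -> fragment 2 completed (2 total).
Step 4: advance 10 -> fork_pos = 12 + 10 = 22. Reached multiple(s) of 5: 15, 20 -> fragments 3-4 completed (4 total).
Step 5: advance 1 -> fork_pos = 22 + 1 = 23. Next multiple of 5 is 25 (not reached); still 4 fragment(s).
4 fragment(s) completed, covering template[0:20] (4 x 5 = 20). The next fragment, fragment 5, covers template[20:25], so it starts at position 20.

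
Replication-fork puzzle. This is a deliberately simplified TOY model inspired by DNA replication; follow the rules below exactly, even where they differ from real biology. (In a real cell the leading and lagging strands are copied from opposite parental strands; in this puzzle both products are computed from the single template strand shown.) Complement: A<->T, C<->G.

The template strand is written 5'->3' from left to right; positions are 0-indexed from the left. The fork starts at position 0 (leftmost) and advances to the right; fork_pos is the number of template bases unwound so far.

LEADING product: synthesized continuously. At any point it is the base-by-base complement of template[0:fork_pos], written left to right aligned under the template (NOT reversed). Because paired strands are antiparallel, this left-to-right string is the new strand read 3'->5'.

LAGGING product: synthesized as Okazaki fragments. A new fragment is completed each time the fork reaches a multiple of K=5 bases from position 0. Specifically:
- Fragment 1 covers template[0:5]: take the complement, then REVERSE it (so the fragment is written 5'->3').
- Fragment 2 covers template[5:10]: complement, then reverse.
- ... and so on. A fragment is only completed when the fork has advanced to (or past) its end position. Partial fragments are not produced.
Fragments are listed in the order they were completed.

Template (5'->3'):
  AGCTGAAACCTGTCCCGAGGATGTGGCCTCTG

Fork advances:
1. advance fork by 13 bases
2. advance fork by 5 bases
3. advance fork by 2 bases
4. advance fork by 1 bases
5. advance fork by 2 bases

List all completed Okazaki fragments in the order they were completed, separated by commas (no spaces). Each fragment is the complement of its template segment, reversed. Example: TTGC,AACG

Step 1: advance 13 -> fork_pos = 0 + 13 = 13. Reached multiple(s) of 5: 5, 10 -> fragments 1-2 completed (2 total).
Step 2: advance 5 -> fork_pos = 13 + 5 = 18. Reached multiple(s) of 5: 15 -> fragment 3 completed (3 total).
Step 3: advance 2 -> fork_pos = 18 + 2 = 20. Reached multiple(s) of 5: 20 -> fragment 4 completed (4 total).
Step 4: advance 1 -> fork_pos = 20 + 1 = 21. Next multiple of 5 is 25 (not reached); still 4 fragment(s).
Step 5: advance 2 -> fork_pos = 21 + 2 = 23. Next multiple of 5 is 25 (not reached); still 4 fragment(s).
Final fork_pos = 23, so 4 fragment(s) are complete. Build each: template segment -> complement -> reverse.
Fragment 1: template[0:5] = AGCTG -> complement TCGAC -> reversed CAGCT
Fragment 2: template[5:10] = AAACC -> complement TTTGG -> reversed GGTTT
Fragment 3: template[10:15] = TGTCC -> complement ACAGG -> reversed GGACA
Fragment 4: template[15:20] = CGAGG -> complement GCTCC -> reversed CCTCG

Answer: CAGCT,GGTTT,GGACA,CCTCG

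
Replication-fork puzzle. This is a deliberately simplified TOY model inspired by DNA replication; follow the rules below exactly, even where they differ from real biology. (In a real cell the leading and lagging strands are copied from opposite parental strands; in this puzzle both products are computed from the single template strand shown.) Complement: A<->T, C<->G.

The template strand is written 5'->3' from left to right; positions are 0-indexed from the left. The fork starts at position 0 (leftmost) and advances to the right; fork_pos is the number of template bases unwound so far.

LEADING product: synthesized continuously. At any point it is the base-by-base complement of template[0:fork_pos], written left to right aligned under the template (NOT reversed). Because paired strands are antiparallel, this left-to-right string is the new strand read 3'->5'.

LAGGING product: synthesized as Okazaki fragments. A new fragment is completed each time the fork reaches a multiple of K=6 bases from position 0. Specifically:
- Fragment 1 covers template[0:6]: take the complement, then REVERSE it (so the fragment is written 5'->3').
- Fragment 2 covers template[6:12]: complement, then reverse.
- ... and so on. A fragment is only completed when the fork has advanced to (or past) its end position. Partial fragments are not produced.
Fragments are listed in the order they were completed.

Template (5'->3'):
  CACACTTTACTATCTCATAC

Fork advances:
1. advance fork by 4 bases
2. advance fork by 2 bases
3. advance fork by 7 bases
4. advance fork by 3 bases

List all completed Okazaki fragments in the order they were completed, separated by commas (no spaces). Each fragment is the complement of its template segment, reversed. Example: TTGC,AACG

Step 1: advance 4 -> fork_pos = 0 + 4 = 4. Next multiple of 6 is 6 (not reached); still 0 fragment(s).
Step 2: advance 2 -> fork_pos = 4 + 2 = 6. Reached multiple(s) of 6: 6 -> fragment 1 completed (1 total).
Step 3: advance 7 -> fork_pos = 6 + 7 = 13. Reached multiple(s) of 6: 12 -> fragment 2 completed (2 total).
Step 4: advance 3 -> fork_pos = 13 + 3 = 16. Next multiple of 6 is 18 (not reached); still 2 fragment(s).
Final fork_pos = 16, so 2 fragment(s) are complete. Build each: template segment -> complement -> reverse.
Fragment 1: template[0:6] = CACACT -> complement GTGTGA -> reversed AGTGTG
Fragment 2: template[6:12] = TTACTA -> complement AATGAT -> reversed TAGTAA

Answer: AGTGTG,TAGTAA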